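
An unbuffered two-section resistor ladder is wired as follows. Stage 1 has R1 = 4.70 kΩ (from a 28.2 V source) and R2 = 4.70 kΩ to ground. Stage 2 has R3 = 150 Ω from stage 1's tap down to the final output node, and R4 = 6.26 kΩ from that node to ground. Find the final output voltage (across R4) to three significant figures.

Stage 2 presents R3+R4 = 6410 Ω as a load on stage 1's tap.
Stage 1's lower leg becomes R2‖(R3+R4) = 2712 Ω, so V_mid = 28.2 × 2712/7412 = 10.32 V.
Stage 2 is itself unloaded: V_out = V_mid × R4/(R3+R4) = 10.32 × 6260/6410 = 10.1 V.

V_out ≈ 10.1 V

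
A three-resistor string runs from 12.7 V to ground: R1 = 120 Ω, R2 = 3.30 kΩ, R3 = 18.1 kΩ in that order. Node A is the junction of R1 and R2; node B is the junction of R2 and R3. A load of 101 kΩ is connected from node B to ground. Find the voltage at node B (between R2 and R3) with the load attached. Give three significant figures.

V ≈ 10.4 V

At node B, R3 is in parallel with the load: R3‖R_L = 15350 Ω.
Below node A the resistance is R2 + (R3‖R_L) = 18650 Ω, so V_A = 12.7 × 18650/18770 = 12.62 V.
Then V_B = V_A × (R3‖R_L)/(R2 + R3‖R_L) = 12.62 × 15350/18650 = 10.4 V.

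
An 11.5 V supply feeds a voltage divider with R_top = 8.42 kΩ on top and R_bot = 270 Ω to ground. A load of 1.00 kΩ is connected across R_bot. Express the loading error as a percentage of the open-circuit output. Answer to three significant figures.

The divider's output (Thévenin) resistance is R_top‖R_bot = 261.6 Ω.
Fractional drop under load = R_th/(R_th + R_L) = 261.6 / (261.6 + 1000) = 0.2074.
So the output falls by 20.7 %.

20.7 %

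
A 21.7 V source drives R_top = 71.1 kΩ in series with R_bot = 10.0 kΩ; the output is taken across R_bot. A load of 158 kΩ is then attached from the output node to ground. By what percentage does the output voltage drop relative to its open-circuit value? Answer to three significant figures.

5.26 %

The divider's output (Thévenin) resistance is R_top‖R_bot = 8.767 kΩ.
Fractional drop under load = R_th/(R_th + R_L) = 8.767 / (8.767 + 158) = 0.05257.
So the output falls by 5.26 %.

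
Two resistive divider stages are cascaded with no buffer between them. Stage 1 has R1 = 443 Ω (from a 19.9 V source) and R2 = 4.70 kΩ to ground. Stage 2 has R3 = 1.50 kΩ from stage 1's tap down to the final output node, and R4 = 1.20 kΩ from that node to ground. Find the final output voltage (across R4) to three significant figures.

Stage 2 presents R3+R4 = 2700 Ω as a load on stage 1's tap.
Stage 1's lower leg becomes R2‖(R3+R4) = 1715 Ω, so V_mid = 19.9 × 1715/2158 = 15.81 V.
Stage 2 is itself unloaded: V_out = V_mid × R4/(R3+R4) = 15.81 × 1200/2700 = 7.03 V.

V_out ≈ 7.03 V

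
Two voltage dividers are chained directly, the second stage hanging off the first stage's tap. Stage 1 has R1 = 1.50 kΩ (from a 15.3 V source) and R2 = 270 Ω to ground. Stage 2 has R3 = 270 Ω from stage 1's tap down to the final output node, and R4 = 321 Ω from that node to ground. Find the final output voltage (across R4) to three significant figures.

Stage 2 presents R3+R4 = 591.0 Ω as a load on stage 1's tap.
Stage 1's lower leg becomes R2‖(R3+R4) = 185.3 Ω, so V_mid = 15.3 × 185.3/1685 = 1.682 V.
Stage 2 is itself unloaded: V_out = V_mid × R4/(R3+R4) = 1.682 × 321/591.0 = 0.914 V.

V_out ≈ 0.914 V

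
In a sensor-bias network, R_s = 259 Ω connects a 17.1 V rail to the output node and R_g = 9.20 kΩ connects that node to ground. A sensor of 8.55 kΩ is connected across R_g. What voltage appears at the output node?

V_out ≈ 16.2 V

The load sits in parallel with R_g: R_g‖R_L = (9200 × 8550) / (9200 + 8550) = 4432 Ω.
V_out = 17.1 × 4432 / (259 + 4432) = 17.1 × 4432/4691 = 16.2 V.
(Unloaded it would have been 16.6 V.)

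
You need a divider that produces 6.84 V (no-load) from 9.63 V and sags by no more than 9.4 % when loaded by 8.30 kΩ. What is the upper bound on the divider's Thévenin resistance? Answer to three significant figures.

R_th ≤ 861 Ω

Loading drop = R_th/(R_th + R_L) ≤ 0.0940, so R_th ≤ R_L · ε/(1−ε) = 8.30 kΩ × 0.0940/0.9060 = 861 Ω.
(Any R1, R2 with R2/(R1+R2) = 0.710 and R1‖R2 ≤ 861 Ω will meet the spec.)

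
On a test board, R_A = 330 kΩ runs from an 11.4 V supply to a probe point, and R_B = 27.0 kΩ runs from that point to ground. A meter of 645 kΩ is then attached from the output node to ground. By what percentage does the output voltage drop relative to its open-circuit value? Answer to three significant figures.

3.73 %

The divider's output (Thévenin) resistance is R_A‖R_B = 24.96 kΩ.
Fractional drop under load = R_th/(R_th + R_L) = 24.96 / (24.96 + 645) = 0.03725.
So the output falls by 3.73 %.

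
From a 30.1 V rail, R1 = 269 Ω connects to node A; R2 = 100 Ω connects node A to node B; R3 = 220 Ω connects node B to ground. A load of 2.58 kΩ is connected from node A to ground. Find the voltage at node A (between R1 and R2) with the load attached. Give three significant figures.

Below node A the series string R2+R3 = 320.0 Ω sits in parallel with the 2580 Ω load: 284.7 Ω.
V_A = 30.1 × 284.7/(269 + 284.7) = 15.5 V.

V ≈ 15.5 V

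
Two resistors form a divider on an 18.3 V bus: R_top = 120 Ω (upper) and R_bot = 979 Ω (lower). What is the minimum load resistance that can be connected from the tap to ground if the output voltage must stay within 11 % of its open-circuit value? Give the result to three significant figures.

R_L(min) ≈ 865 Ω

Output resistance R_th = R_top‖R_bot = (120 × 979)/1099 = 106.9 Ω.
The fractional drop is R_th/(R_th + R_L); requiring this ≤ 0.110 gives R_L ≥ R_th(1/0.110 − 1) = 106.9 × 8.091 = 865 Ω.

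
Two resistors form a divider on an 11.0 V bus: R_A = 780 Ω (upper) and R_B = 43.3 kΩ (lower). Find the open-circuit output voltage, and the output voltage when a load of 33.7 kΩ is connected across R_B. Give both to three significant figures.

Unloaded: 10.8 V; loaded: 10.6 V

Open-circuit: V = 11.0 × 43300/(780 + 43300) = 10.8 V.
With the load, R_B becomes R_B‖R_L = 18950 Ω, so V = 11.0 × 18950/19730 = 10.6 V.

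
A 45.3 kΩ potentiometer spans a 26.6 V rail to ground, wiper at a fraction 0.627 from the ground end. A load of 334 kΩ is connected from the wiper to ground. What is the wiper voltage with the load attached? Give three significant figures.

V ≈ 16.2 V

The wiper splits the pot into (1−α)R = 16.90 kΩ above and αR = 28.40 kΩ below.
Lower section ‖ load = 26.18 kΩ.
V_wiper = 26.6 × 26.18/(16.90 + 26.18) = 16.2 V.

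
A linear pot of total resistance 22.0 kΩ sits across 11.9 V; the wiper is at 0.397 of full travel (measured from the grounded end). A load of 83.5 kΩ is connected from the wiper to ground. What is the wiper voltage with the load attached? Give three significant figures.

The wiper splits the pot into (1−α)R = 13.27 kΩ above and αR = 8.734 kΩ below.
Lower section ‖ load = 7.907 kΩ.
V_wiper = 11.9 × 7.907/(13.27 + 7.907) = 4.44 V.

V ≈ 4.44 V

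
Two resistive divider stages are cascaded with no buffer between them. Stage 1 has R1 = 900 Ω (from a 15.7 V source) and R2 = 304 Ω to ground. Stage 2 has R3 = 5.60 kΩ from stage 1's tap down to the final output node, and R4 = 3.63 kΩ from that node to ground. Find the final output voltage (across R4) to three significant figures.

V_out ≈ 1.52 V

Stage 2 presents R3+R4 = 9230 Ω as a load on stage 1's tap.
Stage 1's lower leg becomes R2‖(R3+R4) = 294.3 Ω, so V_mid = 15.7 × 294.3/1194 = 3.869 V.
Stage 2 is itself unloaded: V_out = V_mid × R4/(R3+R4) = 3.869 × 3630/9230 = 1.52 V.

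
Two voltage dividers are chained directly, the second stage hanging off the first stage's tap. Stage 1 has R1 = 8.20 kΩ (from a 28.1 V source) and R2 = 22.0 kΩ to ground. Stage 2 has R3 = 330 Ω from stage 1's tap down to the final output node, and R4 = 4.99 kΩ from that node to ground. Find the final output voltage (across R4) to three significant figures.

V_out ≈ 9.04 V

Stage 2 presents R3+R4 = 5320 Ω as a load on stage 1's tap.
Stage 1's lower leg becomes R2‖(R3+R4) = 4284 Ω, so V_mid = 28.1 × 4284/12480 = 9.643 V.
Stage 2 is itself unloaded: V_out = V_mid × R4/(R3+R4) = 9.643 × 4990/5320 = 9.04 V.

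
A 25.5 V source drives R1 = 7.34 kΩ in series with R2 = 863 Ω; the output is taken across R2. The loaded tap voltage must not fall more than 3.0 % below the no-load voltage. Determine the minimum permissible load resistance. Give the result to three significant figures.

Output resistance R_th = R1‖R2 = (7340 × 863)/8203 = 772.2 Ω.
The fractional drop is R_th/(R_th + R_L); requiring this ≤ 0.0300 gives R_L ≥ R_th(1/0.0300 − 1) = 772.2 × 32.33 = 25.0 kΩ.

R_L(min) ≈ 25.0 kΩ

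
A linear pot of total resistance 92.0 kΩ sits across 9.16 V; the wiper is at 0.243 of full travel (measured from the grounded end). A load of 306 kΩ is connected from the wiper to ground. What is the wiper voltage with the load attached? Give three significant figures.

V ≈ 2.11 V

The wiper splits the pot into (1−α)R = 69.64 kΩ above and αR = 22.36 kΩ below.
Lower section ‖ load = 20.83 kΩ.
V_wiper = 9.16 × 20.83/(69.64 + 20.83) = 2.11 V.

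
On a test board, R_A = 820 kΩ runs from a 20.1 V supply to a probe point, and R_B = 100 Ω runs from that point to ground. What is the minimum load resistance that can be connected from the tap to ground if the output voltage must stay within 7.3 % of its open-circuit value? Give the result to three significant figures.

R_L(min) ≈ 1.27 kΩ

Output resistance R_th = R_A‖R_B = (820000 × 100)/820100 = 99.99 Ω.
The fractional drop is R_th/(R_th + R_L); requiring this ≤ 0.0730 gives R_L ≥ R_th(1/0.0730 − 1) = 99.99 × 12.70 = 1.27 kΩ.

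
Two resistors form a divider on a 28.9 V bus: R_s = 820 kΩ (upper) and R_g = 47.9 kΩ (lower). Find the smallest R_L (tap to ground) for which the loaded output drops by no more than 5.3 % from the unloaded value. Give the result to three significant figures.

Output resistance R_th = R_s‖R_g = (820 × 47.9)/867.9 = 45.26 kΩ.
The fractional drop is R_th/(R_th + R_L); requiring this ≤ 0.0530 gives R_L ≥ R_th(1/0.0530 − 1) = 45.26 × 17.87 = 809 kΩ.

R_L(min) ≈ 809 kΩ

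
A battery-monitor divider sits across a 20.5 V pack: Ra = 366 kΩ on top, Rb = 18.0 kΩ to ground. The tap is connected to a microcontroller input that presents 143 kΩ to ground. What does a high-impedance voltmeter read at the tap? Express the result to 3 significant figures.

V_out ≈ 0.858 V

The load sits in parallel with Rb: Rb‖R_L = (18.0 × 143) / (18.0 + 143) = 15.99 kΩ.
V_out = 20.5 × 15.99 / (366 + 15.99) = 20.5 × 15.99/382.0 = 0.858 V.
(Unloaded it would have been 0.961 V.)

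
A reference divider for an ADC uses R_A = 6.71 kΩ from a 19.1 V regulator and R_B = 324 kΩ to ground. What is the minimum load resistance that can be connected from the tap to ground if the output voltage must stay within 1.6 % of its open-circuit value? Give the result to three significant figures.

R_L(min) ≈ 404 kΩ

Output resistance R_th = R_A‖R_B = (6.71 × 324)/330.7 = 6.574 kΩ.
The fractional drop is R_th/(R_th + R_L); requiring this ≤ 0.0160 gives R_L ≥ R_th(1/0.0160 − 1) = 6.574 × 61.50 = 404 kΩ.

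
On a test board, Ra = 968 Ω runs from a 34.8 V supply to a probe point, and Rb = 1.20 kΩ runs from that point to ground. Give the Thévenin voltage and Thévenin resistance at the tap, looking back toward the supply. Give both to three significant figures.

V_th is the open-circuit tap voltage: 34.8 × 1200/(968 + 1200) = 19.3 V.
With the supply zeroed, Ra and Rb appear in parallel from the tap: R_th = Ra‖Rb = (968 × 1200)/2168 = 536 Ω.

V_th = 19.3 V, R_th = 536 Ω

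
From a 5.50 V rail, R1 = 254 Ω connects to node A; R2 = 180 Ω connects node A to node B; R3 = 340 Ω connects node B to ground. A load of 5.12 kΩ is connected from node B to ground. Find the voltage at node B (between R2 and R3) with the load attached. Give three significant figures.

At node B, R3 is in parallel with the load: R3‖R_L = 318.8 Ω.
Below node A the resistance is R2 + (R3‖R_L) = 498.8 Ω, so V_A = 5.50 × 498.8/752.8 = 3.644 V.
Then V_B = V_A × (R3‖R_L)/(R2 + R3‖R_L) = 3.644 × 318.8/498.8 = 2.33 V.

V ≈ 2.33 V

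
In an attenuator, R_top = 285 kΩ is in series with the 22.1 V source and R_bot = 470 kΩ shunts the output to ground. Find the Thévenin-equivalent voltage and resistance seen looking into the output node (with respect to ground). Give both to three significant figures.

V_th = 13.8 V, R_th = 177 kΩ

V_th is the open-circuit tap voltage: 22.1 × 470/(285 + 470) = 13.8 V.
With the supply zeroed, R_top and R_bot appear in parallel from the tap: R_th = R_top‖R_bot = (285 × 470)/755.0 = 177 kΩ.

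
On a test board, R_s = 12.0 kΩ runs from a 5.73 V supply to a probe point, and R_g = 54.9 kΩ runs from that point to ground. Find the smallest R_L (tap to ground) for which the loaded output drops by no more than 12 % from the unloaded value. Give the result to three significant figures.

Output resistance R_th = R_s‖R_g = (12.0 × 54.9)/66.90 = 9.848 kΩ.
The fractional drop is R_th/(R_th + R_L); requiring this ≤ 0.120 gives R_L ≥ R_th(1/0.120 − 1) = 9.848 × 7.333 = 72.2 kΩ.

R_L(min) ≈ 72.2 kΩ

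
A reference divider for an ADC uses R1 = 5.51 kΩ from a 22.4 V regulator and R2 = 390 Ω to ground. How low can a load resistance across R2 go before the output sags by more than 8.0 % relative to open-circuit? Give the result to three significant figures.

Output resistance R_th = R1‖R2 = (5510 × 390)/5900 = 364.2 Ω.
The fractional drop is R_th/(R_th + R_L); requiring this ≤ 0.0800 gives R_L ≥ R_th(1/0.0800 − 1) = 364.2 × 11.50 = 4.19 kΩ.

R_L(min) ≈ 4.19 kΩ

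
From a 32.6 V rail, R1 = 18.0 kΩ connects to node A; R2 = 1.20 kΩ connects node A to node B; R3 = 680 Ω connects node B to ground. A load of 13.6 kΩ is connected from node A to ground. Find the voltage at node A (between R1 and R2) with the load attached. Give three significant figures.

V ≈ 2.74 V

Below node A the series string R2+R3 = 1880 Ω sits in parallel with the 13600 Ω load: 1652 Ω.
V_A = 32.6 × 1652/(18000 + 1652) = 2.74 V.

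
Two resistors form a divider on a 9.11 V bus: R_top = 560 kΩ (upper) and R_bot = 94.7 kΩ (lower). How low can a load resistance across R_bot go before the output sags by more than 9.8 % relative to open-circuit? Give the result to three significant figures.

R_L(min) ≈ 746 kΩ

Output resistance R_th = R_top‖R_bot = (560 × 94.7)/654.7 = 81.00 kΩ.
The fractional drop is R_th/(R_th + R_L); requiring this ≤ 0.0980 gives R_L ≥ R_th(1/0.0980 − 1) = 81.00 × 9.204 = 746 kΩ.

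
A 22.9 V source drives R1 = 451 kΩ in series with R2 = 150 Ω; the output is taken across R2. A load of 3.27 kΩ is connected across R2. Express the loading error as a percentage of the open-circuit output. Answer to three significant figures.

The divider's output (Thévenin) resistance is R1‖R2 = 150.0 Ω.
Fractional drop under load = R_th/(R_th + R_L) = 150.0 / (150.0 + 3270) = 0.04385.
So the output falls by 4.38 %.

4.38 %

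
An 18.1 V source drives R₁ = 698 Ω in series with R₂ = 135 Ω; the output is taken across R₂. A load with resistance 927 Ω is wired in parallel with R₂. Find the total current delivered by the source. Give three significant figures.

R₂‖R_L = 117.8 Ω, so the source sees R₁ + R₂‖R_L = 815.8 Ω.
I = 18.1 V / 815.8 Ω = 22.2 mA.

I ≈ 22.2 mA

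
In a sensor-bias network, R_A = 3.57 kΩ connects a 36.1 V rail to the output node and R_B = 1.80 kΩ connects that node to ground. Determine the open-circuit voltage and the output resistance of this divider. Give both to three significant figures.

V_th is the open-circuit tap voltage: 36.1 × 1.80/(3.57 + 1.80) = 12.1 V.
With the supply zeroed, R_A and R_B appear in parallel from the tap: R_th = R_A‖R_B = (3.57 × 1.80)/5.370 = 1.20 kΩ.

V_th = 12.1 V, R_th = 1.20 kΩ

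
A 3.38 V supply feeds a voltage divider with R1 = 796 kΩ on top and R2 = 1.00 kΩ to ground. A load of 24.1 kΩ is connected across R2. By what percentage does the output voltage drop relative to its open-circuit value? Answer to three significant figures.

3.98 %

The divider's output (Thévenin) resistance is R1‖R2 = 0.9987 kΩ.
Fractional drop under load = R_th/(R_th + R_L) = 0.9987 / (0.9987 + 24.1) = 0.03979.
So the output falls by 3.98 %.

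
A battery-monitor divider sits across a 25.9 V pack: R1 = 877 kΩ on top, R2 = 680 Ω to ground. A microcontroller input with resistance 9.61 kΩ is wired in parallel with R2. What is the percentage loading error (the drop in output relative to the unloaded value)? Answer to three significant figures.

The divider's output (Thévenin) resistance is R1‖R2 = 679.5 Ω.
Fractional drop under load = R_th/(R_th + R_L) = 679.5 / (679.5 + 9610) = 0.06604.
So the output falls by 6.60 %.

6.60 %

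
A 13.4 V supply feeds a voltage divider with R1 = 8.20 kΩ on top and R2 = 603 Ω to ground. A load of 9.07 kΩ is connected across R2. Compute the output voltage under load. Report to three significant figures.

V_out ≈ 0.864 V

The load sits in parallel with R2: R2‖R_L = (603 × 9070) / (603 + 9070) = 565.4 Ω.
V_out = 13.4 × 565.4 / (8200 + 565.4) = 13.4 × 565.4/8765 = 0.864 V.
(Unloaded it would have been 0.918 V.)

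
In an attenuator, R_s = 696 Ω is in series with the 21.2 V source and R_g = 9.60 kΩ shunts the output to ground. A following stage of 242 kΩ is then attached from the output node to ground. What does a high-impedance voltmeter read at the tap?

The load sits in parallel with R_g: R_g‖R_L = (9600 × 242000) / (9600 + 242000) = 9234 Ω.
V_out = 21.2 × 9234 / (696 + 9234) = 21.2 × 9234/9930 = 19.7 V.

V_out ≈ 19.7 V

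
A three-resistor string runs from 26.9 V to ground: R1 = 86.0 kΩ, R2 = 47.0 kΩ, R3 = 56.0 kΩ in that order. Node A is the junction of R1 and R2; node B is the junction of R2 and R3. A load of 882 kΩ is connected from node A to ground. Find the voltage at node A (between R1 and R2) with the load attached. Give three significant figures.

Below node A the series string R2+R3 = 103.0 kΩ sits in parallel with the 882 kΩ load: 92.23 kΩ.
V_A = 26.9 × 92.23/(86.0 + 92.23) = 13.9 V.

V ≈ 13.9 V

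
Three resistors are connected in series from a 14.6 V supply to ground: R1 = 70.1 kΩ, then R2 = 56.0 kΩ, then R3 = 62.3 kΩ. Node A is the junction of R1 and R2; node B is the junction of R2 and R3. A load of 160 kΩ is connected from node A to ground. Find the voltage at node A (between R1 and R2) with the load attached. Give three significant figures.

Below node A the series string R2+R3 = 118.3 kΩ sits in parallel with the 160 kΩ load: 68.01 kΩ.
V_A = 14.6 × 68.01/(70.1 + 68.01) = 7.19 V.

V ≈ 7.19 V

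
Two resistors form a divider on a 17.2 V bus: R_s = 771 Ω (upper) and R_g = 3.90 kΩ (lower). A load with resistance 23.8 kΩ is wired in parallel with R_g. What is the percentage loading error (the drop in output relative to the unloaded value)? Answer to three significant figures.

The divider's output (Thévenin) resistance is R_s‖R_g = 643.7 Ω.
Fractional drop under load = R_th/(R_th + R_L) = 643.7 / (643.7 + 23800) = 0.02634.
So the output falls by 2.63 %.

2.63 %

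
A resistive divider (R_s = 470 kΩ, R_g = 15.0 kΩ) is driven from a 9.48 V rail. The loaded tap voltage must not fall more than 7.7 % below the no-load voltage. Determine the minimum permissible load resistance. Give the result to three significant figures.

R_L(min) ≈ 174 kΩ

Output resistance R_th = R_s‖R_g = (470 × 15.0)/485.0 = 14.54 kΩ.
The fractional drop is R_th/(R_th + R_L); requiring this ≤ 0.0770 gives R_L ≥ R_th(1/0.0770 − 1) = 14.54 × 11.99 = 174 kΩ.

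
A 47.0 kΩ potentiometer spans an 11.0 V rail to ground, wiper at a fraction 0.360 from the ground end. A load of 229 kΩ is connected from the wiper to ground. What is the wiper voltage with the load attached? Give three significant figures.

V ≈ 3.78 V

The wiper splits the pot into (1−α)R = 30.08 kΩ above and αR = 16.92 kΩ below.
Lower section ‖ load = 15.76 kΩ.
V_wiper = 11.0 × 15.76/(30.08 + 15.76) = 3.78 V.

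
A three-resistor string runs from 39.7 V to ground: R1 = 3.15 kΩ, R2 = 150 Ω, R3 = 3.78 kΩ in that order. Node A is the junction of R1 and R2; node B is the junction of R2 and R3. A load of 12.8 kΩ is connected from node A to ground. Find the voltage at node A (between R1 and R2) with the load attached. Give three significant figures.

V ≈ 19.4 V

Below node A the series string R2+R3 = 3930 Ω sits in parallel with the 12800 Ω load: 3007 Ω.
V_A = 39.7 × 3007/(3150 + 3007) = 19.4 V.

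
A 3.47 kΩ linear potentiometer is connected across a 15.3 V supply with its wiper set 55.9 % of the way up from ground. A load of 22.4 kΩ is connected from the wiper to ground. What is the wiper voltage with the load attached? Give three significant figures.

V ≈ 8.24 V

The wiper splits the pot into (1−α)R = 1.530 kΩ above and αR = 1.940 kΩ below.
Lower section ‖ load = 1.785 kΩ.
V_wiper = 15.3 × 1.785/(1.530 + 1.785) = 8.24 V.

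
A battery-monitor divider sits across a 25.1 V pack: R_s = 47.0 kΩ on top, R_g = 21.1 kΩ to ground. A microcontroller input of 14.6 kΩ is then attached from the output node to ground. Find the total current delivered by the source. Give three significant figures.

I ≈ 0.451 mA

R_g‖R_L = 8.629 kΩ, so the source sees R_s + R_g‖R_L = 55.63 kΩ.
I = 25.1 V / 55.63 kΩ = 0.451 mA.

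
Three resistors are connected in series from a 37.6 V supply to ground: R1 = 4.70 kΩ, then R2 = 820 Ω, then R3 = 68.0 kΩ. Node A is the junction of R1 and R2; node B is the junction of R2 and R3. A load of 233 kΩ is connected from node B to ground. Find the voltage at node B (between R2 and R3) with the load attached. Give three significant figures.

V ≈ 34.0 V

At node B, R3 is in parallel with the load: R3‖R_L = 52640 Ω.
Below node A the resistance is R2 + (R3‖R_L) = 53460 Ω, so V_A = 37.6 × 53460/58160 = 34.56 V.
Then V_B = V_A × (R3‖R_L)/(R2 + R3‖R_L) = 34.56 × 52640/53460 = 34.0 V.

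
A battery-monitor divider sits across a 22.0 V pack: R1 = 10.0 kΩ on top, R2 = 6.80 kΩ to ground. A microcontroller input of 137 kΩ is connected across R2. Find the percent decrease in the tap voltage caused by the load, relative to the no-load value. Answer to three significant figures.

2.87 %

The divider's output (Thévenin) resistance is R1‖R2 = 4.048 kΩ.
Fractional drop under load = R_th/(R_th + R_L) = 4.048 / (4.048 + 137) = 0.02870.
So the output falls by 2.87 %.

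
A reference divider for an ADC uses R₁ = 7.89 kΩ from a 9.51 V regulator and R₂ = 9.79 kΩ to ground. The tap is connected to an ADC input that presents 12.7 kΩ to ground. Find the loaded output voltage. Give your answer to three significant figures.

The load sits in parallel with R₂: R₂‖R_L = (9.79 × 12.7) / (9.79 + 12.7) = 5.528 kΩ.
V_out = 9.51 × 5.528 / (7.89 + 5.528) = 9.51 × 5.528/13.42 = 3.92 V.

V_out ≈ 3.92 V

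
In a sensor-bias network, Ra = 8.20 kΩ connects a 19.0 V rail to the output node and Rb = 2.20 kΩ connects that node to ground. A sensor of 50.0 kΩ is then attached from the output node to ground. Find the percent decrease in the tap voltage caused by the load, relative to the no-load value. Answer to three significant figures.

The divider's output (Thévenin) resistance is Ra‖Rb = 1.735 kΩ.
Fractional drop under load = R_th/(R_th + R_L) = 1.735 / (1.735 + 50.0) = 0.03353.
So the output falls by 3.35 %.

3.35 %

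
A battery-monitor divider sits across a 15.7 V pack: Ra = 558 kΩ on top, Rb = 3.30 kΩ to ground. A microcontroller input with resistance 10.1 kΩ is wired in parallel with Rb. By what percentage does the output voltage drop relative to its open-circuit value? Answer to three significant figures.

The divider's output (Thévenin) resistance is Ra‖Rb = 3.281 kΩ.
Fractional drop under load = R_th/(R_th + R_L) = 3.281 / (3.281 + 10.1) = 0.2452.
So the output falls by 24.5 %.

24.5 %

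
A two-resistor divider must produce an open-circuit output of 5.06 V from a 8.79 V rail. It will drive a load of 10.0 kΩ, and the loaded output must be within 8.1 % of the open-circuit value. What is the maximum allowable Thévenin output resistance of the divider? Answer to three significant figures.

Loading drop = R_th/(R_th + R_L) ≤ 0.0810, so R_th ≤ R_L · ε/(1−ε) = 10.0 kΩ × 0.0810/0.9190 = 881 Ω.

R_th ≤ 881 Ω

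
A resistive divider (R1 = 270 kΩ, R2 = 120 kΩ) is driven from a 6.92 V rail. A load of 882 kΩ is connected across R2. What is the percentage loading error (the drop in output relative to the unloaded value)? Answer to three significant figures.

8.61 %

The divider's output (Thévenin) resistance is R1‖R2 = 83.08 kΩ.
Fractional drop under load = R_th/(R_th + R_L) = 83.08 / (83.08 + 882) = 0.08608.
So the output falls by 8.61 %.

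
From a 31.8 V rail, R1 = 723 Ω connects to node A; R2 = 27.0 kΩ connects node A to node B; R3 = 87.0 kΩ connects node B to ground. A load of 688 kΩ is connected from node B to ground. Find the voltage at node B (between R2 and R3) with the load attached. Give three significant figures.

V ≈ 23.4 V

At node B, R3 is in parallel with the load: R3‖R_L = 77230 Ω.
Below node A the resistance is R2 + (R3‖R_L) = 104200 Ω, so V_A = 31.8 × 104200/105000 = 31.58 V.
Then V_B = V_A × (R3‖R_L)/(R2 + R3‖R_L) = 31.58 × 77230/104200 = 23.4 V.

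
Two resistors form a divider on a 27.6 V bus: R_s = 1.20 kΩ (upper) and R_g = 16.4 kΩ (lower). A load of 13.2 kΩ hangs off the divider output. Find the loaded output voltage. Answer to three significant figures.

The load sits in parallel with R_g: R_g‖R_L = (16.4 × 13.2) / (16.4 + 13.2) = 7.314 kΩ.
V_out = 27.6 × 7.314 / (1.20 + 7.314) = 27.6 × 7.314/8.514 = 23.7 V.
(Unloaded it would have been 25.7 V.)

V_out ≈ 23.7 V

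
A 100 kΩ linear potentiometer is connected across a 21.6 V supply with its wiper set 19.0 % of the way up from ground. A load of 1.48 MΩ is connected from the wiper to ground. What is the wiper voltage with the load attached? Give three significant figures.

The wiper splits the pot into (1−α)R = 81.00 kΩ above and αR = 19.00 kΩ below.
Lower section ‖ load = 18.76 kΩ.
V_wiper = 21.6 × 18.76/(81.00 + 18.76) = 4.06 V.

V ≈ 4.06 V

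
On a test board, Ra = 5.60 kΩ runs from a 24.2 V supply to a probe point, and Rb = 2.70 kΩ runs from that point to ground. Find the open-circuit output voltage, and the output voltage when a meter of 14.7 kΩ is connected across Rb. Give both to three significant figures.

Unloaded: 7.87 V; loaded: 7.00 V

Open-circuit: V = 24.2 × 2.70/(5.60 + 2.70) = 7.87 V.
With the load, Rb becomes Rb‖R_L = 2.281 kΩ, so V = 24.2 × 2.281/7.881 = 7.00 V.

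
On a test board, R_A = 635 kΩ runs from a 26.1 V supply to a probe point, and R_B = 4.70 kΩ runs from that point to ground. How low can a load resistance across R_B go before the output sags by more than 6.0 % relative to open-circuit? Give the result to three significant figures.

R_L(min) ≈ 73.1 kΩ

Output resistance R_th = R_A‖R_B = (635 × 4.70)/639.7 = 4.665 kΩ.
The fractional drop is R_th/(R_th + R_L); requiring this ≤ 0.0600 gives R_L ≥ R_th(1/0.0600 − 1) = 4.665 × 15.67 = 73.1 kΩ.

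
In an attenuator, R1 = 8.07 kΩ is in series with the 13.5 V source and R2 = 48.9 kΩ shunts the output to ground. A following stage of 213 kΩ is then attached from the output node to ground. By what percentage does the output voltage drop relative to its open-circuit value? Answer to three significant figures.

The divider's output (Thévenin) resistance is R1‖R2 = 6.927 kΩ.
Fractional drop under load = R_th/(R_th + R_L) = 6.927 / (6.927 + 213) = 0.03150.
So the output falls by 3.15 %.

3.15 %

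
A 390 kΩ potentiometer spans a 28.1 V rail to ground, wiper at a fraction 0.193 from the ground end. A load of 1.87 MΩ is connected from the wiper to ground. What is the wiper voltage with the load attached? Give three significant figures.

V ≈ 5.25 V

The wiper splits the pot into (1−α)R = 314.7 kΩ above and αR = 75.27 kΩ below.
Lower section ‖ load = 72.36 kΩ.
V_wiper = 28.1 × 72.36/(314.7 + 72.36) = 5.25 V.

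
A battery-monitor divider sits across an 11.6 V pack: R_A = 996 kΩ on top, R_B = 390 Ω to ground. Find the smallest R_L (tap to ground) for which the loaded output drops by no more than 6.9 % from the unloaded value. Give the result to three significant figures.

R_L(min) ≈ 5.26 kΩ

Output resistance R_th = R_A‖R_B = (996000 × 390)/996400 = 389.8 Ω.
The fractional drop is R_th/(R_th + R_L); requiring this ≤ 0.0690 gives R_L ≥ R_th(1/0.0690 − 1) = 389.8 × 13.49 = 5.26 kΩ.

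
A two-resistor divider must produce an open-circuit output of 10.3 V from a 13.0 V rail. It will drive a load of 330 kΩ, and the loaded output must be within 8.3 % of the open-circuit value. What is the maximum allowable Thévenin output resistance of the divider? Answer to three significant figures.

Loading drop = R_th/(R_th + R_L) ≤ 0.0830, so R_th ≤ R_L · ε/(1−ε) = 330 kΩ × 0.0830/0.9170 = 29.9 kΩ.

R_th ≤ 29.9 kΩ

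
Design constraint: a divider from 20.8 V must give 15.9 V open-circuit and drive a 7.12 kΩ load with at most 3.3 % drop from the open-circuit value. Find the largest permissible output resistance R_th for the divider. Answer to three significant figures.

R_th ≤ 243 Ω

Loading drop = R_th/(R_th + R_L) ≤ 0.0330, so R_th ≤ R_L · ε/(1−ε) = 7.12 kΩ × 0.0330/0.9670 = 243 Ω.
(Any R1, R2 with R2/(R1+R2) = 0.764 and R1‖R2 ≤ 243 Ω will meet the spec.)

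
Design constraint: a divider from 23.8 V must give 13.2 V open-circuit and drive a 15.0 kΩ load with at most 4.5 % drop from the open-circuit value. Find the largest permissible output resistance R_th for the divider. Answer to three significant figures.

Loading drop = R_th/(R_th + R_L) ≤ 0.0450, so R_th ≤ R_L · ε/(1−ε) = 15.0 kΩ × 0.0450/0.9550 = 707 Ω.

R_th ≤ 707 Ω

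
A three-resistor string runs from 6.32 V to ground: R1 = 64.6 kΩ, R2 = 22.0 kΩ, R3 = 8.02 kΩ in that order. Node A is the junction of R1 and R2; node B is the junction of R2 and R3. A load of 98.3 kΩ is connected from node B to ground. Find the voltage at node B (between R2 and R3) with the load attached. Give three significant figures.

At node B, R3 is in parallel with the load: R3‖R_L = 7.415 kΩ.
Below node A the resistance is R2 + (R3‖R_L) = 29.42 kΩ, so V_A = 6.32 × 29.42/94.02 = 1.977 V.
Then V_B = V_A × (R3‖R_L)/(R2 + R3‖R_L) = 1.977 × 7.415/29.42 = 0.498 V.

V ≈ 0.498 V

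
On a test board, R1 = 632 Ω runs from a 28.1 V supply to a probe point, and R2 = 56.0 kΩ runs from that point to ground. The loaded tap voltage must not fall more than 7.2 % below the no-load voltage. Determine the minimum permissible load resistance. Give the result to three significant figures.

Output resistance R_th = R1‖R2 = (632 × 56000)/56630 = 624.9 Ω.
The fractional drop is R_th/(R_th + R_L); requiring this ≤ 0.0720 gives R_L ≥ R_th(1/0.0720 − 1) = 624.9 × 12.89 = 8.05 kΩ.

R_L(min) ≈ 8.05 kΩ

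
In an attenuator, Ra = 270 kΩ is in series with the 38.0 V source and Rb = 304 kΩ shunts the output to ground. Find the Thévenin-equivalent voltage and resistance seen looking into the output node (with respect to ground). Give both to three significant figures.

V_th = 20.1 V, R_th = 143 kΩ

V_th is the open-circuit tap voltage: 38.0 × 304/(270 + 304) = 20.1 V.
With the supply zeroed, Ra and Rb appear in parallel from the tap: R_th = Ra‖Rb = (270 × 304)/574.0 = 143 kΩ.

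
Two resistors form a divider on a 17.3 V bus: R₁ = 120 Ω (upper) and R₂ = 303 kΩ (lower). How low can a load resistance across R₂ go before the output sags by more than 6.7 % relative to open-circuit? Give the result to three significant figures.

Output resistance R_th = R₁‖R₂ = (120 × 303000)/303100 = 120.0 Ω.
The fractional drop is R_th/(R_th + R_L); requiring this ≤ 0.0670 gives R_L ≥ R_th(1/0.0670 − 1) = 120.0 × 13.93 = 1.67 kΩ.

R_L(min) ≈ 1.67 kΩ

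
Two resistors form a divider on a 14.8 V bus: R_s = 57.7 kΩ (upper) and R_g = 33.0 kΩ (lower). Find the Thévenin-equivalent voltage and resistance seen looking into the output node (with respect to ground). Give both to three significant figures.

V_th is the open-circuit tap voltage: 14.8 × 33.0/(57.7 + 33.0) = 5.38 V.
With the supply zeroed, R_s and R_g appear in parallel from the tap: R_th = R_s‖R_g = (57.7 × 33.0)/90.70 = 21.0 kΩ.

V_th = 5.38 V, R_th = 21.0 kΩ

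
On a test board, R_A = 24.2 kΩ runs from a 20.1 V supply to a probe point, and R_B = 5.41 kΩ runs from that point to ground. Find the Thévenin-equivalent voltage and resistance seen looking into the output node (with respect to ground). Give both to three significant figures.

V_th = 3.67 V, R_th = 4.42 kΩ

V_th is the open-circuit tap voltage: 20.1 × 5.41/(24.2 + 5.41) = 3.67 V.
With the supply zeroed, R_A and R_B appear in parallel from the tap: R_th = R_A‖R_B = (24.2 × 5.41)/29.61 = 4.42 kΩ.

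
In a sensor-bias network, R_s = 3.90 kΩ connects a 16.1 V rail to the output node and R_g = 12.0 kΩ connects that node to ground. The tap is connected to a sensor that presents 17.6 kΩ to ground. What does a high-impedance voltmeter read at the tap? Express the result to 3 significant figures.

The load sits in parallel with R_g: R_g‖R_L = (12.0 × 17.6) / (12.0 + 17.6) = 7.135 kΩ.
V_out = 16.1 × 7.135 / (3.90 + 7.135) = 16.1 × 7.135/11.04 = 10.4 V.

V_out ≈ 10.4 V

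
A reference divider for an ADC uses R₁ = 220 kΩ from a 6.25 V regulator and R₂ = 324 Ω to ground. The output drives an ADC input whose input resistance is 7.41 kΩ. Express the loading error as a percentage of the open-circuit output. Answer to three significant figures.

4.18 %

The divider's output (Thévenin) resistance is R₁‖R₂ = 323.5 Ω.
Fractional drop under load = R_th/(R_th + R_L) = 323.5 / (323.5 + 7410) = 0.04183.
So the output falls by 4.18 %.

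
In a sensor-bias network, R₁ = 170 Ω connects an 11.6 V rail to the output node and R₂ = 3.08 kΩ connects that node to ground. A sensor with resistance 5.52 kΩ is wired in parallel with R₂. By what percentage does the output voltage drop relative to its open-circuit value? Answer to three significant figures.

The divider's output (Thévenin) resistance is R₁‖R₂ = 161.1 Ω.
Fractional drop under load = R_th/(R_th + R_L) = 161.1 / (161.1 + 5520) = 0.02836.
So the output falls by 2.84 %.

2.84 %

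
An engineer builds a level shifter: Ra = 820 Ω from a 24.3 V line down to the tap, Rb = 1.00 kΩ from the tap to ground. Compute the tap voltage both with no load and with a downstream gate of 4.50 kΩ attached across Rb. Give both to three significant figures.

Unloaded: 13.4 V; loaded: 12.1 V

Open-circuit: V = 24.3 × 1000/(820 + 1000) = 13.4 V.
With the load, Rb becomes Rb‖R_L = 818.2 Ω, so V = 24.3 × 818.2/1638 = 12.1 V.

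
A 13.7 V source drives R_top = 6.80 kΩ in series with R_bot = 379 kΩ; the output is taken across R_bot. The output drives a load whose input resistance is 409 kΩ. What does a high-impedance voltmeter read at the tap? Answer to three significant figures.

The load sits in parallel with R_bot: R_bot‖R_L = (379 × 409) / (379 + 409) = 196.7 kΩ.
V_out = 13.7 × 196.7 / (6.80 + 196.7) = 13.7 × 196.7/203.5 = 13.2 V.
(Unloaded it would have been 13.5 V.)

V_out ≈ 13.2 V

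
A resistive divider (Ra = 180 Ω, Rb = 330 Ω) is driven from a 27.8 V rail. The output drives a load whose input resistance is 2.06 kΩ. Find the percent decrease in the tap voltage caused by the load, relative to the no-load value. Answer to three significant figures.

The divider's output (Thévenin) resistance is Ra‖Rb = 116.5 Ω.
Fractional drop under load = R_th/(R_th + R_L) = 116.5 / (116.5 + 2060) = 0.05351.
So the output falls by 5.35 %.

5.35 %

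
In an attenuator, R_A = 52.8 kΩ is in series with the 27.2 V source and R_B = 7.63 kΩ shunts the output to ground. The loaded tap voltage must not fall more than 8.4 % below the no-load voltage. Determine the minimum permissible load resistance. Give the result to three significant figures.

R_L(min) ≈ 72.7 kΩ

Output resistance R_th = R_A‖R_B = (52.8 × 7.63)/60.43 = 6.667 kΩ.
The fractional drop is R_th/(R_th + R_L); requiring this ≤ 0.0840 gives R_L ≥ R_th(1/0.0840 − 1) = 6.667 × 10.90 = 72.7 kΩ.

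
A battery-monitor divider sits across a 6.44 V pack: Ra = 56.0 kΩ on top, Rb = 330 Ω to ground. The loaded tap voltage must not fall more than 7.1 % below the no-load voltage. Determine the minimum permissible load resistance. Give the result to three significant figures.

R_L(min) ≈ 4.29 kΩ

Output resistance R_th = Ra‖Rb = (56000 × 330)/56330 = 328.1 Ω.
The fractional drop is R_th/(R_th + R_L); requiring this ≤ 0.0710 gives R_L ≥ R_th(1/0.0710 − 1) = 328.1 × 13.08 = 4.29 kΩ.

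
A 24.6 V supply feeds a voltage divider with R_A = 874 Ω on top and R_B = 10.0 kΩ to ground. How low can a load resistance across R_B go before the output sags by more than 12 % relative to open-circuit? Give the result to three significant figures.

R_L(min) ≈ 5.89 kΩ

Output resistance R_th = R_A‖R_B = (874 × 10000)/10870 = 803.8 Ω.
The fractional drop is R_th/(R_th + R_L); requiring this ≤ 0.120 gives R_L ≥ R_th(1/0.120 − 1) = 803.8 × 7.333 = 5.89 kΩ.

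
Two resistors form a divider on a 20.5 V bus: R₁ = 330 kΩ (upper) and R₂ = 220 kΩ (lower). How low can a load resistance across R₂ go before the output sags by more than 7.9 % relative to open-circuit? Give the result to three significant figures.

Output resistance R_th = R₁‖R₂ = (330 × 220)/550.0 = 132.0 kΩ.
The fractional drop is R_th/(R_th + R_L); requiring this ≤ 0.0790 gives R_L ≥ R_th(1/0.0790 − 1) = 132.0 × 11.66 = 1.54 MΩ.

R_L(min) ≈ 1.54 MΩ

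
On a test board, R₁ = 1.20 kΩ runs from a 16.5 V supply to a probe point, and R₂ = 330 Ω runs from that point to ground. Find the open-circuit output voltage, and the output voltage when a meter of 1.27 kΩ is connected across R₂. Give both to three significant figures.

Unloaded: 3.56 V; loaded: 2.96 V

Open-circuit: V = 16.5 × 330/(1200 + 330) = 3.56 V.
With the load, R₂ becomes R₂‖R_L = 261.9 Ω, so V = 16.5 × 261.9/1462 = 2.96 V.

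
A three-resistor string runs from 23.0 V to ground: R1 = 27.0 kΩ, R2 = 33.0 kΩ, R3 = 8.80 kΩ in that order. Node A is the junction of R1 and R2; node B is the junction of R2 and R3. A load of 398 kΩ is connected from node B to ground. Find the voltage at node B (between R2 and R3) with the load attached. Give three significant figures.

At node B, R3 is in parallel with the load: R3‖R_L = 8.610 kΩ.
Below node A the resistance is R2 + (R3‖R_L) = 41.61 kΩ, so V_A = 23.0 × 41.61/68.61 = 13.95 V.
Then V_B = V_A × (R3‖R_L)/(R2 + R3‖R_L) = 13.95 × 8.610/41.61 = 2.89 V.

V ≈ 2.89 V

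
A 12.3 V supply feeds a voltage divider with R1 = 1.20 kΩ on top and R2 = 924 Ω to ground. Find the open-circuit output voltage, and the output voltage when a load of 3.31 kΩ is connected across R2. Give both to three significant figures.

Open-circuit: V = 12.3 × 924/(1200 + 924) = 5.35 V.
With the load, R2 becomes R2‖R_L = 722.4 Ω, so V = 12.3 × 722.4/1922 = 4.62 V.

Unloaded: 5.35 V; loaded: 4.62 V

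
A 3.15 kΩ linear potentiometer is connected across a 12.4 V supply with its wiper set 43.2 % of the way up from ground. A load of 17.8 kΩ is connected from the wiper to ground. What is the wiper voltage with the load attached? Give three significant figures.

V ≈ 5.13 V

The wiper splits the pot into (1−α)R = 1.789 kΩ above and αR = 1.361 kΩ below.
Lower section ‖ load = 1.264 kΩ.
V_wiper = 12.4 × 1.264/(1.789 + 1.264) = 5.13 V.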